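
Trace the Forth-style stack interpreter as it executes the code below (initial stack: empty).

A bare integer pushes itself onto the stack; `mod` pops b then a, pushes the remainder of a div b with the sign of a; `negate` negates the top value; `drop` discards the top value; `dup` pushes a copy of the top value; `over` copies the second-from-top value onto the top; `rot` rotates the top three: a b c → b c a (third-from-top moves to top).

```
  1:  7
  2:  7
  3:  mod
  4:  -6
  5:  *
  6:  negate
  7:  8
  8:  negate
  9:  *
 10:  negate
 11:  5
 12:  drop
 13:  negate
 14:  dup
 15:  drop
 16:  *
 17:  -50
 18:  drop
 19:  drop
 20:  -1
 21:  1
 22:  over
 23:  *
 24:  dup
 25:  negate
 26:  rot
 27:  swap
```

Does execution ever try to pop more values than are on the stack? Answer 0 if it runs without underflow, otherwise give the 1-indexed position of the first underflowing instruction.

16

7       [7]
7       [7, 7]
mod     [0]
-6      [0, -6]
*       [0]
negate  [0]
8       [0, 8]
negate  [0, -8]
*       [0]
negate  [0]
5       [0, 5]
drop    [0]
negate  [0]
dup     [0, 0]
drop    [0]
*  — needs 2 operands, stack has 1 → underflow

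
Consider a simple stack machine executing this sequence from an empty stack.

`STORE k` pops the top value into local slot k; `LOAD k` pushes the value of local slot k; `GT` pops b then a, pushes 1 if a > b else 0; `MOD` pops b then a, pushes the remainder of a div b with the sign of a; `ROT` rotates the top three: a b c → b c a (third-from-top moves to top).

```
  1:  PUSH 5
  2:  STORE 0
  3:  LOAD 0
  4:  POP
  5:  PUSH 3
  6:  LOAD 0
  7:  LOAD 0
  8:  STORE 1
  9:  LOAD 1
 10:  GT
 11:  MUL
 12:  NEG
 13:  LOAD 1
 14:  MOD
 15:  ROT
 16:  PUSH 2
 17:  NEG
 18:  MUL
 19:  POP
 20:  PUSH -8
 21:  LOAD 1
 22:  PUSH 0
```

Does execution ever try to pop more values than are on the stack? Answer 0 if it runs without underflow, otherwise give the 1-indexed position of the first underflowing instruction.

PUSH 5  : 5
STORE 0 : (empty)
LOAD 0  : 5
POP     : (empty)
PUSH 3  : 3
LOAD 0  : 3 5
LOAD 0  : 3 5 5
STORE 1 : 3 5
LOAD 1  : 3 5 5
GT      : 3 0
MUL     : 0
NEG     : 0
LOAD 1  : 0 5
MOD     : 0
ROT  — needs 3 operands, stack has 1 → underflow

15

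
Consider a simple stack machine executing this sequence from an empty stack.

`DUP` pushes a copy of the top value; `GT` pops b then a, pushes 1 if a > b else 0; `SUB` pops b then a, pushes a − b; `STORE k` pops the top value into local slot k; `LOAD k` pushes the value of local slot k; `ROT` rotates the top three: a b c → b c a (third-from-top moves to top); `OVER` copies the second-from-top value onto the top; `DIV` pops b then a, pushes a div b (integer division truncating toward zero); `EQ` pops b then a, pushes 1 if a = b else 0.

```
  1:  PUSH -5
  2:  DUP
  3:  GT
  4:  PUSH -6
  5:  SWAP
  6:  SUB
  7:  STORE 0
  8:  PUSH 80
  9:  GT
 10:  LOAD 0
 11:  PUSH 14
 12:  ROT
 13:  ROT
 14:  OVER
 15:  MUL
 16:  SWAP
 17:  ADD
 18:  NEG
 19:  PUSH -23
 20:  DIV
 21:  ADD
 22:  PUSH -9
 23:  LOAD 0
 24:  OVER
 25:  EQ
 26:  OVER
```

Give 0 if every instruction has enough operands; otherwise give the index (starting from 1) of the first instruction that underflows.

9

PUSH -5 -> [-5]
DUP     -> [-5, -5]
GT      -> [0]
PUSH -6 -> [0, -6]
SWAP    -> [-6, 0]
SUB     -> [-6]
STORE 0 -> []
PUSH 80 -> [80]
GT  — needs 2 operands, stack has 1 → underflow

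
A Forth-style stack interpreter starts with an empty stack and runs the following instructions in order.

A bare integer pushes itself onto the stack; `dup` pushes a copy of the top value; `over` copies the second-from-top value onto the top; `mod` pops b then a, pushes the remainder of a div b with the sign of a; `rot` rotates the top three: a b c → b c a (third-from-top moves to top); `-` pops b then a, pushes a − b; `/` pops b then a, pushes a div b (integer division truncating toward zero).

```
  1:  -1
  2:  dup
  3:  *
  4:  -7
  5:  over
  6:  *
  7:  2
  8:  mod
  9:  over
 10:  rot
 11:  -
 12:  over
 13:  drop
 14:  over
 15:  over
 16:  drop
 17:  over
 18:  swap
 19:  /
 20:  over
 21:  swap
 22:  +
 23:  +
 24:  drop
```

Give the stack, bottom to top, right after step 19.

[-1, 0, 0]

-1   : -1
dup  : -1 -1
*    : 1
-7   : 1 -7
over : 1 -7 1
*    : 1 -7
2    : 1 -7 2
mod  : 1 -1
over : 1 -1 1
rot  : -1 1 1
-    : -1 0
over : -1 0 -1
drop : -1 0
over : -1 0 -1
over : -1 0 -1 0
drop : -1 0 -1
over : -1 0 -1 0
swap : -1 0 0 -1
/    : -1 0 0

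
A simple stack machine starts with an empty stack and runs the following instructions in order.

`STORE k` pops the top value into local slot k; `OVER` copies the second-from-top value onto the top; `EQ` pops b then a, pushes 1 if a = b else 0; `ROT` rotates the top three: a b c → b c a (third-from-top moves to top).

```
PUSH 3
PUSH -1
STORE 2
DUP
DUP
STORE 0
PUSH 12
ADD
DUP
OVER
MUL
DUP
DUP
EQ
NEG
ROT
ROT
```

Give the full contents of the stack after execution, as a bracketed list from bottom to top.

PUSH 3  : [3]
PUSH -1 : [3, -1]
STORE 2 : [3]
DUP     : [3, 3]
DUP     : [3, 3, 3]
STORE 0 : [3, 3]
PUSH 12 : [3, 3, 12]
ADD     : [3, 15]
DUP     : [3, 15, 15]
OVER    : [3, 15, 15, 15]
MUL     : [3, 15, 225]
DUP     : [3, 15, 225, 225]
DUP     : [3, 15, 225, 225, 225]
EQ      : [3, 15, 225, 1]
NEG     : [3, 15, 225, -1]
ROT     : [3, 225, -1, 15]
ROT     : [3, -1, 15, 225]

[3, -1, 15, 225]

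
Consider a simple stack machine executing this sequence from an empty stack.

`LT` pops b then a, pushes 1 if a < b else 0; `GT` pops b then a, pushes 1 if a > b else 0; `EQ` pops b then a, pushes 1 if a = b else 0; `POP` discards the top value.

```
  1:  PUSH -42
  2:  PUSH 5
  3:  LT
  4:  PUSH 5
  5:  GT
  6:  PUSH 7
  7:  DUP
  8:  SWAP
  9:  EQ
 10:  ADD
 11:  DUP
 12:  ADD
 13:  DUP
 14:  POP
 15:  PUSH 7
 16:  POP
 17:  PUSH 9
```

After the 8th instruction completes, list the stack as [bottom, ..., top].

PUSH -42  [-42]
PUSH 5    [-42, 5]
LT        [1]
PUSH 5    [1, 5]
GT        [0]
PUSH 7    [0, 7]
DUP       [0, 7, 7]
SWAP      [0, 7, 7]

[0, 7, 7]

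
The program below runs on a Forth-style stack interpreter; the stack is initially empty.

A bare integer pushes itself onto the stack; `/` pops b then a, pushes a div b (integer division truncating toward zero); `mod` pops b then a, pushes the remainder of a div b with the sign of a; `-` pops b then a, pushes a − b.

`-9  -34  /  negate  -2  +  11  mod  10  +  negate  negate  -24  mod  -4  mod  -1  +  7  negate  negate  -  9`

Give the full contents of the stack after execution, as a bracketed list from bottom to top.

-9     → -9
-34    → -9 -34
/      → 0
negate → 0
-2     → 0 -2
+      → -2
11     → -2 11
mod    → -2
10     → -2 10
+      → 8
negate → -8
negate → 8
-24    → 8 -24
mod    → 8
-4     → 8 -4
mod    → 0
-1     → 0 -1
+      → -1
7      → -1 7
negate → -1 -7
negate → -1 7
-      → -8
9      → -8 9

[-8, 9]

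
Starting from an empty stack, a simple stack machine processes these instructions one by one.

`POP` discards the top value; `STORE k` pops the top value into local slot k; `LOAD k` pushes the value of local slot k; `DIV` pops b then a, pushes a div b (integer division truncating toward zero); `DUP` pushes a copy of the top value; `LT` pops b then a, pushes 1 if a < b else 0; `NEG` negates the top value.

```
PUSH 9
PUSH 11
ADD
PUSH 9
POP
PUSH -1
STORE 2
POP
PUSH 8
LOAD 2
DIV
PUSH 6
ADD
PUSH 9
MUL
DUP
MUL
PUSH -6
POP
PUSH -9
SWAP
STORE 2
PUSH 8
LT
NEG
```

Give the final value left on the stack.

PUSH 9  -> [9]
PUSH 11 -> [9, 11]
ADD     -> [20]
PUSH 9  -> [20, 9]
POP     -> [20]
PUSH -1 -> [20, -1]
STORE 2 -> [20]
POP     -> []
PUSH 8  -> [8]
LOAD 2  -> [8, -1]
DIV     -> [-8]
PUSH 6  -> [-8, 6]
ADD     -> [-2]
PUSH 9  -> [-2, 9]
MUL     -> [-18]
DUP     -> [-18, -18]
MUL     -> [324]
PUSH -6 -> [324, -6]
POP     -> [324]
PUSH -9 -> [324, -9]
SWAP    -> [-9, 324]
STORE 2 -> [-9]
PUSH 8  -> [-9, 8]
LT      -> [1]
NEG     -> [-1]

-1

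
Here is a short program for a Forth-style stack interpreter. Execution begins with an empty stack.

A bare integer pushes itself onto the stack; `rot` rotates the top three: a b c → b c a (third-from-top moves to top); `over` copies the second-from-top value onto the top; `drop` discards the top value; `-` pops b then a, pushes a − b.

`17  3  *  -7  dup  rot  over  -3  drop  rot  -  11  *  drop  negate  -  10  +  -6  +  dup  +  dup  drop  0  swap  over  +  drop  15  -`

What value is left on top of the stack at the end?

17     -> 17
3      -> 17 3
*      -> 51
-7     -> 51 -7
dup    -> 51 -7 -7
rot    -> -7 -7 51
over   -> -7 -7 51 -7
-3     -> -7 -7 51 -7 -3
drop   -> -7 -7 51 -7
rot    -> -7 51 -7 -7
-      -> -7 51 0
11     -> -7 51 0 11
*      -> -7 51 0
drop   -> -7 51
negate -> -7 -51
-      -> 44
10     -> 44 10
+      -> 54
-6     -> 54 -6
+      -> 48
dup    -> 48 48
+      -> 96
dup    -> 96 96
drop   -> 96
0      -> 96 0
swap   -> 0 96
over   -> 0 96 0
+      -> 0 96
drop   -> 0
15     -> 0 15
-      -> -15

-15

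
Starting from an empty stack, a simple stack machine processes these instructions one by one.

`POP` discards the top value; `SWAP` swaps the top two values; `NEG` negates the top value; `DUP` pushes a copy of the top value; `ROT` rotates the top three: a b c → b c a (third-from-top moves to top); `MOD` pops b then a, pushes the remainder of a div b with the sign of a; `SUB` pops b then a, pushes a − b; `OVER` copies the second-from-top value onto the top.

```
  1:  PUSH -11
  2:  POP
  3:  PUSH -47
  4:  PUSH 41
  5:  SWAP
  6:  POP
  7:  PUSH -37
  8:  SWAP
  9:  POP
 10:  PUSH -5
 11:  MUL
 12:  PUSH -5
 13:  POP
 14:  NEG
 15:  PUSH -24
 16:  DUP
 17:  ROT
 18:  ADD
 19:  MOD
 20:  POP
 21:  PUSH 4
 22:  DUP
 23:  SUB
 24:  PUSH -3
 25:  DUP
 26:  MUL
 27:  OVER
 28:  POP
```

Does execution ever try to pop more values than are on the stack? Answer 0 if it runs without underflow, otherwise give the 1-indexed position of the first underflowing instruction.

PUSH -11 : [-11]
POP      : []
PUSH -47 : [-47]
PUSH 41  : [-47, 41]
SWAP     : [41, -47]
POP      : [41]
PUSH -37 : [41, -37]
SWAP     : [-37, 41]
POP      : [-37]
PUSH -5  : [-37, -5]
MUL      : [185]
PUSH -5  : [185, -5]
POP      : [185]
NEG      : [-185]
PUSH -24 : [-185, -24]
DUP      : [-185, -24, -24]
ROT      : [-24, -24, -185]
ADD      : [-24, -209]
MOD      : [-24]
POP      : []
PUSH 4   : [4]
DUP      : [4, 4]
SUB      : [0]
PUSH -3  : [0, -3]
DUP      : [0, -3, -3]
MUL      : [0, 9]
OVER     : [0, 9, 0]
POP      : [0, 9]

0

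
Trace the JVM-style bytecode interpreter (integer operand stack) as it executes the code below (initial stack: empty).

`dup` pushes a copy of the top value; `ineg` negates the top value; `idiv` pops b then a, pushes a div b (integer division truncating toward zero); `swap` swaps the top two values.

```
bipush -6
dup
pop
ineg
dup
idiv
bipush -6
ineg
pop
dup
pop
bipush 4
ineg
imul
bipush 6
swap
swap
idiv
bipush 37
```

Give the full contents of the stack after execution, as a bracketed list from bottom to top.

bipush -6  -6
dup        -6 -6
pop        -6
ineg       6
dup        6 6
idiv       1
bipush -6  1 -6
ineg       1 6
pop        1
dup        1 1
pop        1
bipush 4   1 4
ineg       1 -4
imul       -4
bipush 6   -4 6
swap       6 -4
swap       -4 6
idiv       0
bipush 37  0 37

[0, 37]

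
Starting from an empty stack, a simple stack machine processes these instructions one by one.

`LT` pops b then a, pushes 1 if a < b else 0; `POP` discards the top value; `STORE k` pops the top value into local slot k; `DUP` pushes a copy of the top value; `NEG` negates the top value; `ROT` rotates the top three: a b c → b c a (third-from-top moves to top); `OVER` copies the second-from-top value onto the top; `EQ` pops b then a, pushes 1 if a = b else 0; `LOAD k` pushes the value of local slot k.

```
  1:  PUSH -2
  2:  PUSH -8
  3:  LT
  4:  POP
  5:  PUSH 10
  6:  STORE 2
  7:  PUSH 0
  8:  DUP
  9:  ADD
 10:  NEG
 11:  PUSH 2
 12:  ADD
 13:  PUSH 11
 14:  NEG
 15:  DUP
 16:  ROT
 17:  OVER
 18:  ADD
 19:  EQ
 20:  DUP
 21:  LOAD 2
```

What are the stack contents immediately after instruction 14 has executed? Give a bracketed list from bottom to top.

[2, -11]

PUSH -2  [-2]
PUSH -8  [-2, -8]
LT       [0]
POP      []
PUSH 10  [10]
STORE 2  []
PUSH 0   [0]
DUP      [0, 0]
ADD      [0]
NEG      [0]
PUSH 2   [0, 2]
ADD      [2]
PUSH 11  [2, 11]
NEG      [2, -11]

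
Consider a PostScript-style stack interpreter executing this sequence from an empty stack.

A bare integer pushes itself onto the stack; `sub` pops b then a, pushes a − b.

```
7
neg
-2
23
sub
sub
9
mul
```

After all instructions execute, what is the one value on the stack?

162

7   → [7]
neg → [-7]
-2  → [-7, -2]
23  → [-7, -2, 23]
sub → [-7, -25]
sub → [18]
9   → [18, 9]
mul → [162]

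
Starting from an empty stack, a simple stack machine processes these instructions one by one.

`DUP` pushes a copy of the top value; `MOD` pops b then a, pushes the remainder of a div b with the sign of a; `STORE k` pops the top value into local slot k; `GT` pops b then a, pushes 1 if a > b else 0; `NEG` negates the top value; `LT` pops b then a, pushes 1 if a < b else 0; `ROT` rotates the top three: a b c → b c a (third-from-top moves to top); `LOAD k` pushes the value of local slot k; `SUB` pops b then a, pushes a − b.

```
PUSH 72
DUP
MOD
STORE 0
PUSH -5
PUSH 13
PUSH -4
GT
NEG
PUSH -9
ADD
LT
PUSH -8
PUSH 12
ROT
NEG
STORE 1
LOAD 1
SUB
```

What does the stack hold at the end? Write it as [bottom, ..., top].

PUSH 72 → [72]
DUP     → [72, 72]
MOD     → [0]
STORE 0 → []
PUSH -5 → [-5]
PUSH 13 → [-5, 13]
PUSH -4 → [-5, 13, -4]
GT      → [-5, 1]
NEG     → [-5, -1]
PUSH -9 → [-5, -1, -9]
ADD     → [-5, -10]
LT      → [0]
PUSH -8 → [0, -8]
PUSH 12 → [0, -8, 12]
ROT     → [-8, 12, 0]
NEG     → [-8, 12, 0]
STORE 1 → [-8, 12]
LOAD 1  → [-8, 12, 0]
SUB     → [-8, 12]

[-8, 12]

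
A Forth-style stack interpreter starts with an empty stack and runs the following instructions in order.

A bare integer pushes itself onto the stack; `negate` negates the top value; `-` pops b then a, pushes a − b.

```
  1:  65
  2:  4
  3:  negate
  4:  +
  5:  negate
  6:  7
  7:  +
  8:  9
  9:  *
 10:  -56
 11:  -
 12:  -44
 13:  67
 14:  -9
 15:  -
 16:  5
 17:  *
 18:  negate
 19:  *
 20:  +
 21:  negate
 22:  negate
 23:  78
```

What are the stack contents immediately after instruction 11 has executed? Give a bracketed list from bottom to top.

65     : [65]
4      : [65, 4]
negate : [65, -4]
+      : [61]
negate : [-61]
7      : [-61, 7]
+      : [-54]
9      : [-54, 9]
*      : [-486]
-56    : [-486, -56]
-      : [-430]

[-430]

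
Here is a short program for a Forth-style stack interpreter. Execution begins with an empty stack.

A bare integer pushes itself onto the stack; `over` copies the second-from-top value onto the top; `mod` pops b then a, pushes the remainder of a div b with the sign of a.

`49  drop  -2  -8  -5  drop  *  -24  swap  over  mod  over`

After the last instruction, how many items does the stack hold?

49   -> 49
drop -> (empty)
-2   -> -2
-8   -> -2 -8
-5   -> -2 -8 -5
drop -> -2 -8
*    -> 16
-24  -> 16 -24
swap -> -24 16
over -> -24 16 -24
mod  -> -24 16
over -> -24 16 -24

3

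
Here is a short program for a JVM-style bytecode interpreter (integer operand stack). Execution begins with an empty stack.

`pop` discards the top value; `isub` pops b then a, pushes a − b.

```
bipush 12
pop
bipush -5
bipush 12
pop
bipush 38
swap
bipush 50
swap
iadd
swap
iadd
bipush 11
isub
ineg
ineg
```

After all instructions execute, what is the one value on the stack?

bipush 12 : [12]
pop       : []
bipush -5 : [-5]
bipush 12 : [-5, 12]
pop       : [-5]
bipush 38 : [-5, 38]
swap      : [38, -5]
bipush 50 : [38, -5, 50]
swap      : [38, 50, -5]
iadd      : [38, 45]
swap      : [45, 38]
iadd      : [83]
bipush 11 : [83, 11]
isub      : [72]
ineg      : [-72]
ineg      : [72]

72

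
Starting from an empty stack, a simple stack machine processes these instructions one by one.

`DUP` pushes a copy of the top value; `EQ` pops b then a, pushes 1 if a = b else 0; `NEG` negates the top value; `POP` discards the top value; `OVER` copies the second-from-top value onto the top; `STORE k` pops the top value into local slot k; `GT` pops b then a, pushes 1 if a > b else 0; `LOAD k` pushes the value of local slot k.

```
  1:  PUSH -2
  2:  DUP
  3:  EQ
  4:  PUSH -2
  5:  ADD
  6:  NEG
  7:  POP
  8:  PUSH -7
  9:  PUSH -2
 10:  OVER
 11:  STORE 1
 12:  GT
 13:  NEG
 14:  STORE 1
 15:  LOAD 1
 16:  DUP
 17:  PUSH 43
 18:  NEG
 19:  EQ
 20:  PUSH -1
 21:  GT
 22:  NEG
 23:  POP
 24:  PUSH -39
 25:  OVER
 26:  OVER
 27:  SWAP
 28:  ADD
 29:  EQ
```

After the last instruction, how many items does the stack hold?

PUSH -2  : [-2]
DUP      : [-2, -2]
EQ       : [1]
PUSH -2  : [1, -2]
ADD      : [-1]
NEG      : [1]
POP      : []
PUSH -7  : [-7]
PUSH -2  : [-7, -2]
OVER     : [-7, -2, -7]
STORE 1  : [-7, -2]
GT       : [0]
NEG      : [0]
STORE 1  : []
LOAD 1   : [0]
DUP      : [0, 0]
PUSH 43  : [0, 0, 43]
NEG      : [0, 0, -43]
EQ       : [0, 0]
PUSH -1  : [0, 0, -1]
GT       : [0, 1]
NEG      : [0, -1]
POP      : [0]
PUSH -39 : [0, -39]
OVER     : [0, -39, 0]
OVER     : [0, -39, 0, -39]
SWAP     : [0, -39, -39, 0]
ADD      : [0, -39, -39]
EQ       : [0, 1]

2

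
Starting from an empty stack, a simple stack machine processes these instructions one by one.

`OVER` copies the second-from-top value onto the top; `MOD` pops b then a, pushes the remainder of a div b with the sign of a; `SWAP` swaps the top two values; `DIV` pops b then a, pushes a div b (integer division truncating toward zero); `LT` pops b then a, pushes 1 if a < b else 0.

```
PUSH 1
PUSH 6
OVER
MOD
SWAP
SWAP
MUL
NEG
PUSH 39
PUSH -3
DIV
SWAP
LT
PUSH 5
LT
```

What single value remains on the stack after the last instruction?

1

PUSH 1   [1]
PUSH 6   [1, 6]
OVER     [1, 6, 1]
MOD      [1, 0]
SWAP     [0, 1]
SWAP     [1, 0]
MUL      [0]
NEG      [0]
PUSH 39  [0, 39]
PUSH -3  [0, 39, -3]
DIV      [0, -13]
SWAP     [-13, 0]
LT       [1]
PUSH 5   [1, 5]
LT       [1]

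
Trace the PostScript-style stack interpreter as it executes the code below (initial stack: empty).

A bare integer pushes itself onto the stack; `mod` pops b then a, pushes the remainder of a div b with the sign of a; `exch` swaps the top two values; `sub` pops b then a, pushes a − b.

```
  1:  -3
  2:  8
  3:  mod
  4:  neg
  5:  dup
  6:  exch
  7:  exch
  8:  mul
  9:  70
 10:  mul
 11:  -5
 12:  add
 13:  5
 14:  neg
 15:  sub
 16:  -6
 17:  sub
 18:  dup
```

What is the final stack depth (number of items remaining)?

-3   → -3
8    → -3 8
mod  → -3
neg  → 3
dup  → 3 3
exch → 3 3
exch → 3 3
mul  → 9
70   → 9 70
mul  → 630
-5   → 630 -5
add  → 625
5    → 625 5
neg  → 625 -5
sub  → 630
-6   → 630 -6
sub  → 636
dup  → 636 636

2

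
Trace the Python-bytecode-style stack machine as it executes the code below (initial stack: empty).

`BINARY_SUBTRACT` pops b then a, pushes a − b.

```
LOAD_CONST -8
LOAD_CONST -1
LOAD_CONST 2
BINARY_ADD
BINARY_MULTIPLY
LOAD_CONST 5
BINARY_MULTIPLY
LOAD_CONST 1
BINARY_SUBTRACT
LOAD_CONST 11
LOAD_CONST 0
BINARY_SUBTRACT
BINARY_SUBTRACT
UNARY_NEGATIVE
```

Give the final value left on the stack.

LOAD_CONST -8   -> [-8]
LOAD_CONST -1   -> [-8, -1]
LOAD_CONST 2    -> [-8, -1, 2]
BINARY_ADD      -> [-8, 1]
BINARY_MULTIPLY -> [-8]
LOAD_CONST 5    -> [-8, 5]
BINARY_MULTIPLY -> [-40]
LOAD_CONST 1    -> [-40, 1]
BINARY_SUBTRACT -> [-41]
LOAD_CONST 11   -> [-41, 11]
LOAD_CONST 0    -> [-41, 11, 0]
BINARY_SUBTRACT -> [-41, 11]
BINARY_SUBTRACT -> [-52]
UNARY_NEGATIVE  -> [52]

52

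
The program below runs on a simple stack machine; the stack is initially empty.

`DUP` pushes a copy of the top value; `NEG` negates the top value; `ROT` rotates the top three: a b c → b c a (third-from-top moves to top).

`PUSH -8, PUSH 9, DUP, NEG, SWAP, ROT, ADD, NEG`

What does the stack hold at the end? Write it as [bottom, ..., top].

PUSH -8 : [-8]
PUSH 9  : [-8, 9]
DUP     : [-8, 9, 9]
NEG     : [-8, 9, -9]
SWAP    : [-8, -9, 9]
ROT     : [-9, 9, -8]
ADD     : [-9, 1]
NEG     : [-9, -1]

[-9, -1]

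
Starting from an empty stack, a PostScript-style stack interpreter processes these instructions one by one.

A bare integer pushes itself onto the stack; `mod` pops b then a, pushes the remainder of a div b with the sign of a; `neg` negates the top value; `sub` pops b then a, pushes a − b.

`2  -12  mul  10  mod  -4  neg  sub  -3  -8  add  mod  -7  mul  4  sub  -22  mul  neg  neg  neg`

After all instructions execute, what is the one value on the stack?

2   → 2
-12 → 2 -12
mul → -24
10  → -24 10
mod → -4
-4  → -4 -4
neg → -4 4
sub → -8
-3  → -8 -3
-8  → -8 -3 -8
add → -8 -11
mod → -8
-7  → -8 -7
mul → 56
4   → 56 4
sub → 52
-22 → 52 -22
mul → -1144
neg → 1144
neg → -1144
neg → 1144

1144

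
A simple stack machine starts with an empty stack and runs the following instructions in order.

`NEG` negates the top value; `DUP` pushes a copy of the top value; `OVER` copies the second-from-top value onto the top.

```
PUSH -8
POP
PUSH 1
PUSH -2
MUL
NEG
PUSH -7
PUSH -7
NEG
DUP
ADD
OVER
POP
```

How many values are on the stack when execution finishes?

PUSH -8 → [-8]
POP     → []
PUSH 1  → [1]
PUSH -2 → [1, -2]
MUL     → [-2]
NEG     → [2]
PUSH -7 → [2, -7]
PUSH -7 → [2, -7, -7]
NEG     → [2, -7, 7]
DUP     → [2, -7, 7, 7]
ADD     → [2, -7, 14]
OVER    → [2, -7, 14, -7]
POP     → [2, -7, 14]

3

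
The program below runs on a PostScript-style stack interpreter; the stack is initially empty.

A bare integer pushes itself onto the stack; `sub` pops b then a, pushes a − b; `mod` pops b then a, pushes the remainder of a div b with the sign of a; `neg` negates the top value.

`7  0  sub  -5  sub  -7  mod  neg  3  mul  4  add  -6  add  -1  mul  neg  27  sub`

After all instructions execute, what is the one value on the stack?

-44

7   -> 7
0   -> 7 0
sub -> 7
-5  -> 7 -5
sub -> 12
-7  -> 12 -7
mod -> 5
neg -> -5
3   -> -5 3
mul -> -15
4   -> -15 4
add -> -11
-6  -> -11 -6
add -> -17
-1  -> -17 -1
mul -> 17
neg -> -17
27  -> -17 27
sub -> -44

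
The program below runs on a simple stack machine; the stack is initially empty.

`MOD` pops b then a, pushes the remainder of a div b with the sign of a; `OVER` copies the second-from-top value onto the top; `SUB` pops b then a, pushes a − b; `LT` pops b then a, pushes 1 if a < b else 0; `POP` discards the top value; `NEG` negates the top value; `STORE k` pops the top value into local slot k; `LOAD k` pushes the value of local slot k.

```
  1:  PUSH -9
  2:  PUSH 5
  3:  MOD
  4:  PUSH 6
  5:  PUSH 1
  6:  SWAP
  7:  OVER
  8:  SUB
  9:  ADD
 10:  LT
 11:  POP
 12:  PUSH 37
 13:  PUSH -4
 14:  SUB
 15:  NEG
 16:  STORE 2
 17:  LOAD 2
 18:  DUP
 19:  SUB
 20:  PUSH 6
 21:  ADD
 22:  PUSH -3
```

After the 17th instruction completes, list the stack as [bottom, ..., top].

[-41]

PUSH -9 : -9
PUSH 5  : -9 5
MOD     : -4
PUSH 6  : -4 6
PUSH 1  : -4 6 1
SWAP    : -4 1 6
OVER    : -4 1 6 1
SUB     : -4 1 5
ADD     : -4 6
LT      : 1
POP     : (empty)
PUSH 37 : 37
PUSH -4 : 37 -4
SUB     : 41
NEG     : -41
STORE 2 : (empty)
LOAD 2  : -41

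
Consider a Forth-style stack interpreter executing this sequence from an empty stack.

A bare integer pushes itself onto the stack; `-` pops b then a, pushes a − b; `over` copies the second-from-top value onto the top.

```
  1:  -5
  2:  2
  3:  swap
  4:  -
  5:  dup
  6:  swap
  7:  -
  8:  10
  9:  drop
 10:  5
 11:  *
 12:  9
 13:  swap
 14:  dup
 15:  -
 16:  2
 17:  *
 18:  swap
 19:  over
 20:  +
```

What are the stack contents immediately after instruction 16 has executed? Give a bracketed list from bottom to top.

[9, 0, 2]

-5   : [-5]
2    : [-5, 2]
swap : [2, -5]
-    : [7]
dup  : [7, 7]
swap : [7, 7]
-    : [0]
10   : [0, 10]
drop : [0]
5    : [0, 5]
*    : [0]
9    : [0, 9]
swap : [9, 0]
dup  : [9, 0, 0]
-    : [9, 0]
2    : [9, 0, 2]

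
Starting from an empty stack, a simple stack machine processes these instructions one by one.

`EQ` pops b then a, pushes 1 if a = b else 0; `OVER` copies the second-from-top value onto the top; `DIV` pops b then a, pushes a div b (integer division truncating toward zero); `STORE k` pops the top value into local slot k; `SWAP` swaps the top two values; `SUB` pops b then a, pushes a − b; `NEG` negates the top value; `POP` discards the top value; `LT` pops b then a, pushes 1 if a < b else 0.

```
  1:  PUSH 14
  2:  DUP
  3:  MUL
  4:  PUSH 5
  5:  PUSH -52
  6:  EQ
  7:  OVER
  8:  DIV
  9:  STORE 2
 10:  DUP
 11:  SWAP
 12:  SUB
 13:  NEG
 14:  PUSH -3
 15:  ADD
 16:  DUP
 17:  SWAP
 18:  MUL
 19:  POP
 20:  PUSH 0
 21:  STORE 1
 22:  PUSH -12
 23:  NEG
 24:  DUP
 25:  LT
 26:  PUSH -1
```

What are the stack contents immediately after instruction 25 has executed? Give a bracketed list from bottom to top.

PUSH 14  → [14]
DUP      → [14, 14]
MUL      → [196]
PUSH 5   → [196, 5]
PUSH -52 → [196, 5, -52]
EQ       → [196, 0]
OVER     → [196, 0, 196]
DIV      → [196, 0]
STORE 2  → [196]
DUP      → [196, 196]
SWAP     → [196, 196]
SUB      → [0]
NEG      → [0]
PUSH -3  → [0, -3]
ADD      → [-3]
DUP      → [-3, -3]
SWAP     → [-3, -3]
MUL      → [9]
POP      → []
PUSH 0   → [0]
STORE 1  → []
PUSH -12 → [-12]
NEG      → [12]
DUP      → [12, 12]
LT       → [0]

[0]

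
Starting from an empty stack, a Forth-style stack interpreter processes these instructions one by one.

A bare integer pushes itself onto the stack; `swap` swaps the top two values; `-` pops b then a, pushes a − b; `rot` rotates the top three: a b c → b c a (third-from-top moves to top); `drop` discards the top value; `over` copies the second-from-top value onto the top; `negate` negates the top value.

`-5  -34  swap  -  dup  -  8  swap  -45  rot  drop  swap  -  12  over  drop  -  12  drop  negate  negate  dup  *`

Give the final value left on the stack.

3249

-5     : [-5]
-34    : [-5, -34]
swap   : [-34, -5]
-      : [-29]
dup    : [-29, -29]
-      : [0]
8      : [0, 8]
swap   : [8, 0]
-45    : [8, 0, -45]
rot    : [0, -45, 8]
drop   : [0, -45]
swap   : [-45, 0]
-      : [-45]
12     : [-45, 12]
over   : [-45, 12, -45]
drop   : [-45, 12]
-      : [-57]
12     : [-57, 12]
drop   : [-57]
negate : [57]
negate : [-57]
dup    : [-57, -57]
*      : [3249]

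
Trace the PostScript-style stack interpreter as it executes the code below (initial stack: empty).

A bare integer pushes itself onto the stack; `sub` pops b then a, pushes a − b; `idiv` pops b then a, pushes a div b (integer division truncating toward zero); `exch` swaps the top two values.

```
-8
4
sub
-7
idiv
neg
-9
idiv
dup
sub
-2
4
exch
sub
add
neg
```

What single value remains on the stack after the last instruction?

-8    -8
4     -8 4
sub   -12
-7    -12 -7
idiv  1
neg   -1
-9    -1 -9
idiv  0
dup   0 0
sub   0
-2    0 -2
4     0 -2 4
exch  0 4 -2
sub   0 6
add   6
neg   -6

-6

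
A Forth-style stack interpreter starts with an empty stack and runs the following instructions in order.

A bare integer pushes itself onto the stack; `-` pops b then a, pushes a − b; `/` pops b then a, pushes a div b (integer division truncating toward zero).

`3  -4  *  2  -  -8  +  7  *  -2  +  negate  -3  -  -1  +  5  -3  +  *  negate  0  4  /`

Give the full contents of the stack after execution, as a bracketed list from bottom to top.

3      -> 3
-4     -> 3 -4
*      -> -12
2      -> -12 2
-      -> -14
-8     -> -14 -8
+      -> -22
7      -> -22 7
*      -> -154
-2     -> -154 -2
+      -> -156
negate -> 156
-3     -> 156 -3
-      -> 159
-1     -> 159 -1
+      -> 158
5      -> 158 5
-3     -> 158 5 -3
+      -> 158 2
*      -> 316
negate -> -316
0      -> -316 0
4      -> -316 0 4
/      -> -316 0

[-316, 0]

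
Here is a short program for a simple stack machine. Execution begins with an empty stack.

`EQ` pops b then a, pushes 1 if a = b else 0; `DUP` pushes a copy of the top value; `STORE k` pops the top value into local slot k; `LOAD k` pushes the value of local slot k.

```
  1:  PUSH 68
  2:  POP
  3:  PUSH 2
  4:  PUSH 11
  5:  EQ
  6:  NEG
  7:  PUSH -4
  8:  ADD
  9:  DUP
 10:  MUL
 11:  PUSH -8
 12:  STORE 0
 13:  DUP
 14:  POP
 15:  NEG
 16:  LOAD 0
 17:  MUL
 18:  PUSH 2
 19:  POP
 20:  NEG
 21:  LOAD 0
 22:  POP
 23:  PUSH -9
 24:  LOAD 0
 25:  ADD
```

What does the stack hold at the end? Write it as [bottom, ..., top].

PUSH 68 : 68
POP     : (empty)
PUSH 2  : 2
PUSH 11 : 2 11
EQ      : 0
NEG     : 0
PUSH -4 : 0 -4
ADD     : -4
DUP     : -4 -4
MUL     : 16
PUSH -8 : 16 -8
STORE 0 : 16
DUP     : 16 16
POP     : 16
NEG     : -16
LOAD 0  : -16 -8
MUL     : 128
PUSH 2  : 128 2
POP     : 128
NEG     : -128
LOAD 0  : -128 -8
POP     : -128
PUSH -9 : -128 -9
LOAD 0  : -128 -9 -8
ADD     : -128 -17

[-128, -17]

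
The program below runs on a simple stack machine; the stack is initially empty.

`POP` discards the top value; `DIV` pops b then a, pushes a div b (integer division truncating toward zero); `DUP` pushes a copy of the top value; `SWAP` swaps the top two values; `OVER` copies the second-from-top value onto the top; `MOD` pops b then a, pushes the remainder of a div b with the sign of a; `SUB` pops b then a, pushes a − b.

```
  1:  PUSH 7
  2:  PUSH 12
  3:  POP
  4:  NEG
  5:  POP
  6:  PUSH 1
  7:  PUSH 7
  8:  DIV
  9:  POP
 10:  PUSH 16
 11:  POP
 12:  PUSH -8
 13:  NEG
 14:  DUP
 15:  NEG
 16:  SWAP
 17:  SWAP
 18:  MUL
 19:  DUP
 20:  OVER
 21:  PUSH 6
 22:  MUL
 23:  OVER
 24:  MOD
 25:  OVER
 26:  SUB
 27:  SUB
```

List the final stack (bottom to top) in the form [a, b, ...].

[-64, -128]

PUSH 7  → 7
PUSH 12 → 7 12
POP     → 7
NEG     → -7
POP     → (empty)
PUSH 1  → 1
PUSH 7  → 1 7
DIV     → 0
POP     → (empty)
PUSH 16 → 16
POP     → (empty)
PUSH -8 → -8
NEG     → 8
DUP     → 8 8
NEG     → 8 -8
SWAP    → -8 8
SWAP    → 8 -8
MUL     → -64
DUP     → -64 -64
OVER    → -64 -64 -64
PUSH 6  → -64 -64 -64 6
MUL     → -64 -64 -384
OVER    → -64 -64 -384 -64
MOD     → -64 -64 0
OVER    → -64 -64 0 -64
SUB     → -64 -64 64
SUB     → -64 -128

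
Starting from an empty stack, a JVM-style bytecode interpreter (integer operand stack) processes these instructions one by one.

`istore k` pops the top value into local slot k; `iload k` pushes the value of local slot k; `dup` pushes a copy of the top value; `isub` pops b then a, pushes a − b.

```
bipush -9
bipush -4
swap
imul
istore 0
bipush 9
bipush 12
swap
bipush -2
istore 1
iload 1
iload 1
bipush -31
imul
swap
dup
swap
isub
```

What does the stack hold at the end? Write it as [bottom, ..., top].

[12, 9, 62, 0]

bipush -9  : [-9]
bipush -4  : [-9, -4]
swap       : [-4, -9]
imul       : [36]
istore 0   : []
bipush 9   : [9]
bipush 12  : [9, 12]
swap       : [12, 9]
bipush -2  : [12, 9, -2]
istore 1   : [12, 9]
iload 1    : [12, 9, -2]
iload 1    : [12, 9, -2, -2]
bipush -31 : [12, 9, -2, -2, -31]
imul       : [12, 9, -2, 62]
swap       : [12, 9, 62, -2]
dup        : [12, 9, 62, -2, -2]
swap       : [12, 9, 62, -2, -2]
isub       : [12, 9, 62, 0]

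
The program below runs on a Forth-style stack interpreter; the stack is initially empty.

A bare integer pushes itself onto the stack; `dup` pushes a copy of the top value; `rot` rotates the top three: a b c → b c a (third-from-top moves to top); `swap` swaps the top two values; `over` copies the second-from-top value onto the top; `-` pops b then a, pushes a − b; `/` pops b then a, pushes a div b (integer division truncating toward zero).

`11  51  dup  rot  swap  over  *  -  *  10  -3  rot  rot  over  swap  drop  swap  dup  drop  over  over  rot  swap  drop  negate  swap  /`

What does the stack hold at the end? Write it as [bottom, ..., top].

11     -> 11
51     -> 11 51
dup    -> 11 51 51
rot    -> 51 51 11
swap   -> 51 11 51
over   -> 51 11 51 11
*      -> 51 11 561
-      -> 51 -550
*      -> -28050
10     -> -28050 10
-3     -> -28050 10 -3
rot    -> 10 -3 -28050
rot    -> -3 -28050 10
over   -> -3 -28050 10 -28050
swap   -> -3 -28050 -28050 10
drop   -> -3 -28050 -28050
swap   -> -3 -28050 -28050
dup    -> -3 -28050 -28050 -28050
drop   -> -3 -28050 -28050
over   -> -3 -28050 -28050 -28050
over   -> -3 -28050 -28050 -28050 -28050
rot    -> -3 -28050 -28050 -28050 -28050
swap   -> -3 -28050 -28050 -28050 -28050
drop   -> -3 -28050 -28050 -28050
negate -> -3 -28050 -28050 28050
swap   -> -3 -28050 28050 -28050
/      -> -3 -28050 -1

[-3, -28050, -1]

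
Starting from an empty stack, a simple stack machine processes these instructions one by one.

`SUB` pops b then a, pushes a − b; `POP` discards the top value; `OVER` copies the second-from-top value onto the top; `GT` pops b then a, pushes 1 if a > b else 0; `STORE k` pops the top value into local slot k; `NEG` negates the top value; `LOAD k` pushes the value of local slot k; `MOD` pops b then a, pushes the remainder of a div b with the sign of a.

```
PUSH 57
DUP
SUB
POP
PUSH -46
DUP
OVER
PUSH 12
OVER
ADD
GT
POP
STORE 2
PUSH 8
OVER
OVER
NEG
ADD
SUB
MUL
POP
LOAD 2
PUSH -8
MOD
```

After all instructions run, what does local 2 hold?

-46

PUSH 57  -> 57
DUP      -> 57 57
SUB      -> 0
POP      -> (empty)
PUSH -46 -> -46
DUP      -> -46 -46
OVER     -> -46 -46 -46
PUSH 12  -> -46 -46 -46 12
OVER     -> -46 -46 -46 12 -46
ADD      -> -46 -46 -46 -34
GT       -> -46 -46 0
POP      -> -46 -46
STORE 2  -> -46
PUSH 8   -> -46 8
OVER     -> -46 8 -46
OVER     -> -46 8 -46 8
NEG      -> -46 8 -46 -8
ADD      -> -46 8 -54
SUB      -> -46 62
MUL      -> -2852
POP      -> (empty)
LOAD 2   -> -46
PUSH -8  -> -46 -8
MOD      -> -6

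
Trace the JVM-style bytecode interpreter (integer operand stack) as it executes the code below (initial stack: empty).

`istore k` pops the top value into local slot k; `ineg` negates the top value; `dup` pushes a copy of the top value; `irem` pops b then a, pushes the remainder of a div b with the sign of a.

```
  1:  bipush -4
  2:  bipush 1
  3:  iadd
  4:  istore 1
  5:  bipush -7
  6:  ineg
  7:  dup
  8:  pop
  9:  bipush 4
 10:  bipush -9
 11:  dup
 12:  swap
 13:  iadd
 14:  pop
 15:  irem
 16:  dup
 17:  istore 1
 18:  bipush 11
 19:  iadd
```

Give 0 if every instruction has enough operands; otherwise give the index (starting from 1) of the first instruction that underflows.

bipush -4  -4
bipush 1   -4 1
iadd       -3
istore 1   (empty)
bipush -7  -7
ineg       7
dup        7 7
pop        7
bipush 4   7 4
bipush -9  7 4 -9
dup        7 4 -9 -9
swap       7 4 -9 -9
iadd       7 4 -18
pop        7 4
irem       3
dup        3 3
istore 1   3
bipush 11  3 11
iadd       14

0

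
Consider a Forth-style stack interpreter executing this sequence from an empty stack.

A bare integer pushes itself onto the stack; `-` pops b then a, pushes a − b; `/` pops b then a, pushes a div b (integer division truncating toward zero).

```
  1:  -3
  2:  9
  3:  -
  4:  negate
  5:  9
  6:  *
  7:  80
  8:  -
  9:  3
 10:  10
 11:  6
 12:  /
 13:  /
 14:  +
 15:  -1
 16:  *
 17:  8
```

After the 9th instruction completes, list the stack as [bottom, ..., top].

-3     → -3
9      → -3 9
-      → -12
negate → 12
9      → 12 9
*      → 108
80     → 108 80
-      → 28
3      → 28 3

[28, 3]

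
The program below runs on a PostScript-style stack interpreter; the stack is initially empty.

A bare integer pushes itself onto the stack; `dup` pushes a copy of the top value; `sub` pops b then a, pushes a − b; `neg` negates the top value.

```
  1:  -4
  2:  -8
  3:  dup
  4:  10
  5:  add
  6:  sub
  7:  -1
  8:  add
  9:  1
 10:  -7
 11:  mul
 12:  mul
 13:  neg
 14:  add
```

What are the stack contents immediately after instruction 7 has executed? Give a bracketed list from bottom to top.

[-4, -10, -1]

-4  -> -4
-8  -> -4 -8
dup -> -4 -8 -8
10  -> -4 -8 -8 10
add -> -4 -8 2
sub -> -4 -10
-1  -> -4 -10 -1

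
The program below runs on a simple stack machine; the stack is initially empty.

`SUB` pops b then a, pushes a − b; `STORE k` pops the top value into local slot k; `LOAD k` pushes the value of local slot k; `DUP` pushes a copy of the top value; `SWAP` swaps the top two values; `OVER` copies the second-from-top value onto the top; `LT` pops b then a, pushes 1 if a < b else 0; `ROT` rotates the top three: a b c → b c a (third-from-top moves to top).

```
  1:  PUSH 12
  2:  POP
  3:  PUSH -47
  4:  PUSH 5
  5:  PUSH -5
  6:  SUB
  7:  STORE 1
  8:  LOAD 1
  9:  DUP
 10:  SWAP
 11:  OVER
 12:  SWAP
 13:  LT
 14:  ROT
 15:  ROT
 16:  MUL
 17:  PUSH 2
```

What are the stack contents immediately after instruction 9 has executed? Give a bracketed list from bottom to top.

PUSH 12   12
POP       (empty)
PUSH -47  -47
PUSH 5    -47 5
PUSH -5   -47 5 -5
SUB       -47 10
STORE 1   -47
LOAD 1    -47 10
DUP       -47 10 10

[-47, 10, 10]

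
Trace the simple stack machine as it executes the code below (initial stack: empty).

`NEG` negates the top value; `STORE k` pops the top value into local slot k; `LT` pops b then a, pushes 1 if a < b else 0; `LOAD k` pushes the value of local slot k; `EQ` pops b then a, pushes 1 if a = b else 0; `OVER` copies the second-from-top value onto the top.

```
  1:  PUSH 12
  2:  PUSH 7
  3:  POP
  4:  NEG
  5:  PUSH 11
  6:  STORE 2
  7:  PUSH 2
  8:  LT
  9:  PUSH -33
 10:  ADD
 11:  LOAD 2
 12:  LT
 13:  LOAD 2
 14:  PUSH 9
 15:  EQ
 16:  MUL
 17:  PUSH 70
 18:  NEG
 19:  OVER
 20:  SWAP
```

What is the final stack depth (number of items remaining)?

3

PUSH 12   12
PUSH 7    12 7
POP       12
NEG       -12
PUSH 11   -12 11
STORE 2   -12
PUSH 2    -12 2
LT        1
PUSH -33  1 -33
ADD       -32
LOAD 2    -32 11
LT        1
LOAD 2    1 11
PUSH 9    1 11 9
EQ        1 0
MUL       0
PUSH 70   0 70
NEG       0 -70
OVER      0 -70 0
SWAP      0 0 -70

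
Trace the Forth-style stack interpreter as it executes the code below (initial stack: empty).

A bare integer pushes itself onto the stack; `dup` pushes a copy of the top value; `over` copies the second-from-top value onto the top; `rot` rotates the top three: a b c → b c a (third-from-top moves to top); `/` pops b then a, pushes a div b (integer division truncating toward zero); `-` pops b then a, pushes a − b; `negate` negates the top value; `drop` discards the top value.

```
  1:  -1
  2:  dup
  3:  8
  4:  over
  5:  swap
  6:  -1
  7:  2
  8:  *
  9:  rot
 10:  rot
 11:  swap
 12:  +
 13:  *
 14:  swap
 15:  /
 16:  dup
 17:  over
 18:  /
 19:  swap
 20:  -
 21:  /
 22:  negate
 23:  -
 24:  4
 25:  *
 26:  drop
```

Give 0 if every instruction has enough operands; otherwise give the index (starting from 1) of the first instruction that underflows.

23

-1     → [-1]
dup    → [-1, -1]
8      → [-1, -1, 8]
over   → [-1, -1, 8, -1]
swap   → [-1, -1, -1, 8]
-1     → [-1, -1, -1, 8, -1]
2      → [-1, -1, -1, 8, -1, 2]
*      → [-1, -1, -1, 8, -2]
rot    → [-1, -1, 8, -2, -1]
rot    → [-1, -1, -2, -1, 8]
swap   → [-1, -1, -2, 8, -1]
+      → [-1, -1, -2, 7]
*      → [-1, -1, -14]
swap   → [-1, -14, -1]
/      → [-1, 14]
dup    → [-1, 14, 14]
over   → [-1, 14, 14, 14]
/      → [-1, 14, 1]
swap   → [-1, 1, 14]
-      → [-1, -13]
/      → [0]
negate → [0]
-  — needs 2 operands, stack has 1 → underflow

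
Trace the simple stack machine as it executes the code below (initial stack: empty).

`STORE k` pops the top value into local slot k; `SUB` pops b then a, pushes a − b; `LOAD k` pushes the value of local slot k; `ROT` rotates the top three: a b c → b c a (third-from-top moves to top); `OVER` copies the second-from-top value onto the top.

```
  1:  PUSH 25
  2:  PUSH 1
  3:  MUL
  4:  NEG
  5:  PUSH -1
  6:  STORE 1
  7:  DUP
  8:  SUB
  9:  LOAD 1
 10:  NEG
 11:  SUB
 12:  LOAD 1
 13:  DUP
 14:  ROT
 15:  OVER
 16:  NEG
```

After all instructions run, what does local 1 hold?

-1

PUSH 25 → [25]
PUSH 1  → [25, 1]
MUL     → [25]
NEG     → [-25]
PUSH -1 → [-25, -1]
STORE 1 → [-25]
DUP     → [-25, -25]
SUB     → [0]
LOAD 1  → [0, -1]
NEG     → [0, 1]
SUB     → [-1]
LOAD 1  → [-1, -1]
DUP     → [-1, -1, -1]
ROT     → [-1, -1, -1]
OVER    → [-1, -1, -1, -1]
NEG     → [-1, -1, -1, 1]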